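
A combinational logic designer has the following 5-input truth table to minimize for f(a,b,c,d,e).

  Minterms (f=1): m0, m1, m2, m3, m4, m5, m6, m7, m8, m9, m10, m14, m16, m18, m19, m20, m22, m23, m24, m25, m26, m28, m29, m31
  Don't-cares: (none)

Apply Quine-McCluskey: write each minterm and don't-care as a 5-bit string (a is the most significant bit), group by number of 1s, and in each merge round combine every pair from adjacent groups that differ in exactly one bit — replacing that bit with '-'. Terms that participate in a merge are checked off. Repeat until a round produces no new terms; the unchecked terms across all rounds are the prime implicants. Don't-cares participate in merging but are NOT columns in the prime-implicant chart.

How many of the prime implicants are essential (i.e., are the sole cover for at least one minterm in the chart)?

4

Round 0: 00000✓ 00001✓ 00010✓ 00011✓ 00100✓ 00101✓ 00110✓ 00111✓ 01000✓ 01001✓ 01010✓ 01110✓ 10000✓ 10010✓ 10011✓ 10100✓ 10110✓ 10111✓ 11000✓ 11001✓ 11010✓ 11100✓ 11101✓ 11111✓
Round 1: -0000✓ -0010✓ -0011✓ -0100✓ -0110✓ -0111✓ -1000✓ -1001✓ -1010✓ 0-000✓ 0-001✓ 0-010✓ 0-110✓ 00-00✓ 00-01✓ 00-10✓ 00-11✓ 000-0✓ 000-1✓ 0000-✓ 0001-✓ 001-0✓ 001-1✓ 0010-✓ 0011-✓ 01-10✓ 010-0✓ 0100-✓ 1-000✓ 1-010✓ 1-100✓ 1-111 10-00✓ 10-10✓ 10-11✓ 100-0✓ 1001-✓ 101-0✓ 1011-✓ 11-00✓ 11-01✓ 110-0✓ 1100-✓ 111-1 1110-✓
Round 2: --000✓ --010✓ -0-00✓ -0-10✓ -0-11✓ -00-0✓ -001-✓ -01-0✓ -011-✓ -10-0✓ -100- 0--10 0-0-0✓ 0-00- 00--0✓ 00--1✓ 00-0-✓ 00-1-✓ 000--✓ 001--✓ 1--00 1-0-0✓ 10--0✓ 10-1-✓ 11-0-
Round 3: --0-0 -0--0 -0-1- 00---
PIs = {--0-0, -0--0, -0-1-, -100-, 0--10, 0-00-, 00---, 1--00, 1-111, 11-0-, 111-1}
Coverage chart:
  m0: --0-0,-0--0,0-00-,00---
  m1: 0-00-,00---
  m2: --0-0,-0--0,-0-1-,0--10,00---
  m3: -0-1-,00---
  m4: -0--0,00---
  m5: 00--- ←essential
  m6: -0--0,-0-1-,0--10,00---
  m7: -0-1-,00---
  m8: --0-0,-100-,0-00-
  m9: -100-,0-00-
  m10: --0-0,0--10
  m14: 0--10 ←essential
  m16: --0-0,-0--0,1--00
  m18: --0-0,-0--0,-0-1-
  m19: -0-1- ←essential
  m20: -0--0,1--00
  m22: -0--0,-0-1-
  m23: -0-1-,1-111
  m24: --0-0,-100-,1--00,11-0-
  m25: -100-,11-0-
  m26: --0-0 ←essential
  m28: 1--00,11-0-
  m29: 11-0-,111-1
  m31: 1-111,111-1
Essential: --0-0, -0-1-, 0--10, 00---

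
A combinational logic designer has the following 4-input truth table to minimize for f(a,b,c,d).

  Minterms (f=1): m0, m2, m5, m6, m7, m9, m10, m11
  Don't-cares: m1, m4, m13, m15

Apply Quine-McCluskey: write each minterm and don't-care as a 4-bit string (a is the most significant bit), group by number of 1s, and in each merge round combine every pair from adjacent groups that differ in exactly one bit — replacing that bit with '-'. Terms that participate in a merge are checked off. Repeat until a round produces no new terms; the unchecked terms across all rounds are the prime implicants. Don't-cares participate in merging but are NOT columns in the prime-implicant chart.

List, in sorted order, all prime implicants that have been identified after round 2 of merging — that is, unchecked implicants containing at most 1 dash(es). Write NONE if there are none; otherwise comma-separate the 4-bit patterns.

-010, 101-

size-2^0 implicants → 0000(✓)  0001(✓)  0010(✓)  0100(✓)  0101(✓)  0110(✓)  0111(✓)  1001(✓)  1010(✓)  1011(✓)  1101(✓)  1111(✓)
size-2^1 implicants → -001(✓)  -010  -101(✓)  -111(✓)  0-00(✓)  0-01(✓)  0-10(✓)  00-0(✓)  000-(✓)  01-0(✓)  01-1(✓)  010-(✓)  011-(✓)  1-01(✓)  1-11(✓)  10-1(✓)  101-  11-1(✓)
size-2^2 implicants → --01  -1-1  0--0  0-0-  01--  1--1
Unchecked terms (primes): --01, -010, -1-1, 0--0, 0-0-, 01--, 1--1, 101-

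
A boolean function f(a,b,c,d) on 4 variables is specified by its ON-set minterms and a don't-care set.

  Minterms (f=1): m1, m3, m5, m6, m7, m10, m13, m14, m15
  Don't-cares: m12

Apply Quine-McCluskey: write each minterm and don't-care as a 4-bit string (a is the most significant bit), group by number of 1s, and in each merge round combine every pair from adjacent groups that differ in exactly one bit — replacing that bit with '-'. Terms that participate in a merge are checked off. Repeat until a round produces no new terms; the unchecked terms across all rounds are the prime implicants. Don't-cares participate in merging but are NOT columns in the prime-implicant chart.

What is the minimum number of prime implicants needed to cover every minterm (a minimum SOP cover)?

[col 0] 0001*, 0011*, 0101*, 0110*, 0111*, 1010*, 1100*, 1101*, 1110*, 1111*
[col 1] -101*, -110*, -111*, 0-01*, 0-11*, 00-1*, 01-1*, 011-*, 1-10, 11-0*, 11-1*, 110-*, 111-*
[col 2] -1-1, -11-, 0--1, 11--
Prime implicants: -1-1, -11-, 0--1, 1-10, 11--
PI chart (minterm → PIs covering it):
  1 | 0--1  (sole → essential)
  3 | 0--1  (sole → essential)
  5 | -1-1,0--1
  6 | -11-  (sole → essential)
  7 | -1-1,-11-,0--1
  10 | 1-10  (sole → essential)
  13 | -1-1,11--
  14 | -11-,1-10,11--
  15 | -1-1,-11-,11--
Essential prime implicants: -11-, 0--1, 1-10
Petrick residual → -1-1
Minimum SOP uses 4 PIs: bd + bc + a'd + acd'

4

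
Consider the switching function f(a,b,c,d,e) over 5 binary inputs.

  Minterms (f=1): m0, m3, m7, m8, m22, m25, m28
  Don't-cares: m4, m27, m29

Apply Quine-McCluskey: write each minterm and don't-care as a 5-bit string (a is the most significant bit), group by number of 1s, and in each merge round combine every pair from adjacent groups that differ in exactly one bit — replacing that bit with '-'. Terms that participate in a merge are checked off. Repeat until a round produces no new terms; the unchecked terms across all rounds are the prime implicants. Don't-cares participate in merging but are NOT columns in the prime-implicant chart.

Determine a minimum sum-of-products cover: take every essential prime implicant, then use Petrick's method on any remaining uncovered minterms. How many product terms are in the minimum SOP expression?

5

Round 0: 00000✓ 00011✓ 00100✓ 00111✓ 01000✓ 10110 11001✓ 11011✓ 11100✓ 11101✓
Round 1: 0-000 00-00 00-11 11-01 110-1 1110-
PIs = {0-000, 00-00, 00-11, 10110, 11-01, 110-1, 1110-}
Coverage chart:
  m0: 0-000,00-00
  m3: 00-11 ←essential
  m7: 00-11 ←essential
  m8: 0-000 ←essential
  m22: 10110 ←essential
  m25: 11-01,110-1
  m28: 1110- ←essential
Essential: 0-000, 00-11, 10110, 1110-
Petrick residual → 11-01
Min cover (5 terms): a'c'd'e' + a'b'de + ab'cde' + abd'e + abcd'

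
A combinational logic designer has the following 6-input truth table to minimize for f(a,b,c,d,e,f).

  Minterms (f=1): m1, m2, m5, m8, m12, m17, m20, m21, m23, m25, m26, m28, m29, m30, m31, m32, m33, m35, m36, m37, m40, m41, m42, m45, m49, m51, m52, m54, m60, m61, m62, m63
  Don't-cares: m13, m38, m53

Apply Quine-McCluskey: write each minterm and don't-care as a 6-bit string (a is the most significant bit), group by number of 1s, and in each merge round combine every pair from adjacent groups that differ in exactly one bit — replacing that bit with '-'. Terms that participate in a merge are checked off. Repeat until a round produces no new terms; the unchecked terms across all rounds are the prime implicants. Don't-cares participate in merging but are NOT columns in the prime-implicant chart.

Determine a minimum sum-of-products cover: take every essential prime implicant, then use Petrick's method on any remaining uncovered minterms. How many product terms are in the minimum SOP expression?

[col 0] 000001*, 000010, 000101*, 001000*, 001100*, 001101*, 010001*, 010100*, 010101*, 010111*, 011001*, 011010*, 011100*, 011101*, 011110*, 011111*, 100000*, 100001*, 100011*, 100100*, 100101*, 100110*, 101000*, 101001*, 101010*, 101101*, 110001*, 110011*, 110100*, 110101*, 110110*, 111100*, 111101*, 111110*, 111111*
[col 1] -00001*, -00101*, -01000, -01101*, -10001*, -10100*, -10101*, -11100*, -11101*, -11110*, -11111*, 0-0001*, 0-0101*, 0-1100*, 0-1101*, 00-101*, 000-01*, 001-00, 00110-*, 01-001*, 01-100*, 01-101*, 01-111*, 010-01*, 0101-1*, 01010-*, 011-01*, 011-10, 0111-0*, 0111-1*, 01110-*, 01111-*, 1-0001*, 1-0011*, 1-0100*, 1-0101*, 1-0110*, 1-1101*, 10-000*, 10-001*, 10-101*, 100-00*, 100-01*, 1000-1*, 10000-*, 1001-0*, 10010-*, 101-01*, 1010-0, 10100-*, 11-100*, 11-101*, 11-110*, 110-01*, 1100-1*, 1101-0*, 11010-*, 1111-0*, 1111-1*, 11110-*, 11111-*
[col 2] --0001*, --0101*, --1101*, -0-101*, -00-01*, -1-100*, -1-101*, -10-01*, -1010-*, -111-0*, -111-1*, -1110-*, -1111-*, 0--101*, 0-0-01*, 0-110-, 01--01, 01-1-1, 01-10-*, 0111--*, 1--101*, 1-0-01*, 1-00-1, 1-01-0, 1-010-, 10--01, 10-00-, 100-0-, 11-1-0, 11-10-*, 1111--*
[col 3] ---101, --0-01, -1-10-, -111--
Prime implicants: ---101, --0-01, -01000, -1-10-, -111--, 0-110-, 000010, 001-00, 01--01, 01-1-1, 011-10, 1-00-1, 1-01-0, 1-010-, 10--01, 10-00-, 100-0-, 1010-0, 11-1-0
PI chart (minterm → PIs covering it):
  1 | --0-01  (sole → essential)
  2 | 000010  (sole → essential)
  5 | ---101,--0-01
  8 | -01000,001-00
  12 | 0-110-,001-00
  17 | --0-01,01--01
  20 | -1-10-  (sole → essential)
  21 | ---101,--0-01,-1-10-,01--01,01-1-1
  23 | 01-1-1  (sole → essential)
  25 | 01--01  (sole → essential)
  26 | 011-10  (sole → essential)
  28 | -1-10-,-111--,0-110-
  29 | ---101,-1-10-,-111--,0-110-,01--01,01-1-1
  30 | -111--,011-10
  31 | -111--,01-1-1
  32 | 10-00-,100-0-
  33 | --0-01,1-00-1,10--01,10-00-,100-0-
  35 | 1-00-1  (sole → essential)
  36 | 1-01-0,1-010-,100-0-
  37 | ---101,--0-01,1-010-,10--01,100-0-
  40 | -01000,10-00-,1010-0
  41 | 10--01,10-00-
  42 | 1010-0  (sole → essential)
  45 | ---101,10--01
  49 | --0-01,1-00-1
  51 | 1-00-1  (sole → essential)
  52 | -1-10-,1-01-0,1-010-,11-1-0
  54 | 1-01-0,11-1-0
  60 | -1-10-,-111--,11-1-0
  61 | ---101,-1-10-,-111--
  62 | -111--,11-1-0
  63 | -111--  (sole → essential)
Essential prime implicants: --0-01, -1-10-, -111--, 000010, 01--01, 01-1-1, 011-10, 1-00-1, 1010-0
Petrick residual → ---101, 001-00, 1-01-0, 10-00-
Minimum SOP uses 13 PIs: de'f + c'e'f + bde' + bcd + a'b'c'd'ef' + a'b'ce'f' + a'be'f + a'bdf + a'bcef' + ac'd'f + ac'df' + ab'd'e' + ab'cd'f'

13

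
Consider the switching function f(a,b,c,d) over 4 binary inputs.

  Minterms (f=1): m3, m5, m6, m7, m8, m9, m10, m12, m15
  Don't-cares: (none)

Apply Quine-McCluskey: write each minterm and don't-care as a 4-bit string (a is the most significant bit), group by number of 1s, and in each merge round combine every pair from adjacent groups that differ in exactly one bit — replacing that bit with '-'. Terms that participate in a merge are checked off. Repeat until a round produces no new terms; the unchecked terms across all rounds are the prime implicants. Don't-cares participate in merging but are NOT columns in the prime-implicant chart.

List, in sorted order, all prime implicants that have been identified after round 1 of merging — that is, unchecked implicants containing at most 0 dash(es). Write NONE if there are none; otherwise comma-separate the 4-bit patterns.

NONE

Round 0: 0011✓ 0101✓ 0110✓ 0111✓ 1000✓ 1001✓ 1010✓ 1100✓ 1111✓
Round 1: -111 0-11 01-1 011- 1-00 10-0 100-
PIs = {-111, 0-11, 01-1, 011-, 1-00, 10-0, 100-}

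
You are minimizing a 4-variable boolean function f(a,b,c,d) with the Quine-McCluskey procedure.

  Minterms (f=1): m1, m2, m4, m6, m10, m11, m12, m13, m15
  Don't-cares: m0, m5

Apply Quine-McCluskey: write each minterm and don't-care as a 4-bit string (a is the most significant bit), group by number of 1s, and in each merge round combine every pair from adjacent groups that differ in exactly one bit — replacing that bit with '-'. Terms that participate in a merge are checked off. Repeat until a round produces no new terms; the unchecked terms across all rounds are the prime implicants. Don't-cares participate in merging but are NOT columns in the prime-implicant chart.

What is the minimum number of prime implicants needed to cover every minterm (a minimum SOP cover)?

5

[col 0] 0000*, 0001*, 0010*, 0100*, 0101*, 0110*, 1010*, 1011*, 1100*, 1101*, 1111*
[col 1] -010, -100*, -101*, 0-00*, 0-01*, 0-10*, 00-0*, 000-*, 01-0*, 010-*, 1-11, 101-, 11-1, 110-*
[col 2] -10-, 0--0, 0-0-
Prime implicants: -010, -10-, 0--0, 0-0-, 1-11, 101-, 11-1
PI chart (minterm → PIs covering it):
  1 | 0-0-  (sole → essential)
  2 | -010,0--0
  4 | -10-,0--0,0-0-
  6 | 0--0  (sole → essential)
  10 | -010,101-
  11 | 1-11,101-
  12 | -10-  (sole → essential)
  13 | -10-,11-1
  15 | 1-11,11-1
Essential prime implicants: -10-, 0--0, 0-0-
Petrick residual → -010, 1-11
Minimum SOP uses 5 PIs: b'cd' + bc' + a'd' + a'c' + acd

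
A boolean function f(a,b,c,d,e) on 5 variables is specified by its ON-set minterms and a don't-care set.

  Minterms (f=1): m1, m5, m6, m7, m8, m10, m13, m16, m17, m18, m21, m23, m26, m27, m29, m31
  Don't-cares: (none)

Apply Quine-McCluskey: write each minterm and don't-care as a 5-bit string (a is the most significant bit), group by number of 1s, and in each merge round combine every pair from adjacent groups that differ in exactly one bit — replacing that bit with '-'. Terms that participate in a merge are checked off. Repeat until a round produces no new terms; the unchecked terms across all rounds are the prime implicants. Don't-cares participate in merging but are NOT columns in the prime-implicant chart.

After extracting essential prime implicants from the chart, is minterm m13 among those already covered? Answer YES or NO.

YES

Round 0: 00001✓ 00101✓ 00110✓ 00111✓ 01000✓ 01010✓ 01101✓ 10000✓ 10001✓ 10010✓ 10101✓ 10111✓ 11010✓ 11011✓ 11101✓ 11111✓
Round 1: -0001✓ -0101✓ -0111✓ -1010 -1101✓ 0-101✓ 00-01✓ 001-1✓ 0011- 010-0 1-010 1-101✓ 1-111✓ 10-01✓ 100-0 1000- 101-1✓ 11-11 1101- 111-1✓
Round 2: --101 -0-01 -01-1 1-1-1
PIs = {--101, -0-01, -01-1, -1010, 0011-, 010-0, 1-010, 1-1-1, 100-0, 1000-, 11-11, 1101-}
Coverage chart:
  m1: -0-01 ←essential
  m5: --101,-0-01,-01-1
  m6: 0011- ←essential
  m7: -01-1,0011-
  m8: 010-0 ←essential
  m10: -1010,010-0
  m13: --101 ←essential
  m16: 100-0,1000-
  m17: -0-01,1000-
  m18: 1-010,100-0
  m21: --101,-0-01,-01-1,1-1-1
  m23: -01-1,1-1-1
  m26: -1010,1-010,1101-
  m27: 11-11,1101-
  m29: --101,1-1-1
  m31: 1-1-1,11-11
Essential: --101, -0-01, 0011-, 010-0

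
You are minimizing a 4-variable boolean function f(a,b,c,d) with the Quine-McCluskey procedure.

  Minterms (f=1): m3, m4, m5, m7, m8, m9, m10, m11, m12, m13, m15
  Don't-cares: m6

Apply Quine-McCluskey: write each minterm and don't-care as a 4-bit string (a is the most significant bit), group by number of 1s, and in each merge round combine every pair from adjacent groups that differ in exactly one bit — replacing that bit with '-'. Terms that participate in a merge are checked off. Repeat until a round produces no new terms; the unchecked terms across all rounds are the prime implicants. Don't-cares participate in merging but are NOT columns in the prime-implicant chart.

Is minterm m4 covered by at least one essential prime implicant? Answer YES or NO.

size-2^0 implicants → 0011(✓)  0100(✓)  0101(✓)  0110(✓)  0111(✓)  1000(✓)  1001(✓)  1010(✓)  1011(✓)  1100(✓)  1101(✓)  1111(✓)
size-2^1 implicants → -011(✓)  -100(✓)  -101(✓)  -111(✓)  0-11(✓)  01-0(✓)  01-1(✓)  010-(✓)  011-(✓)  1-00(✓)  1-01(✓)  1-11(✓)  10-0(✓)  10-1(✓)  100-(✓)  101-(✓)  11-1(✓)  110-(✓)
size-2^2 implicants → --11  -1-1  -10-  01--  1--1  1-0-  10--
Unchecked terms (primes): --11, -1-1, -10-, 01--, 1--1, 1-0-, 10--
Minterm coverage:
  m3 ⊆ --11 [E]
  m4 ⊆ -10-,01--
  m5 ⊆ -1-1,-10-,01--
  m7 ⊆ --11,-1-1,01--
  m8 ⊆ 1-0-,10--
  m9 ⊆ 1--1,1-0-,10--
  m10 ⊆ 10-- [E]
  m11 ⊆ --11,1--1,10--
  m12 ⊆ -10-,1-0-
  m13 ⊆ -1-1,-10-,1--1,1-0-
  m15 ⊆ --11,-1-1,1--1
E = {--11, 10--}

NO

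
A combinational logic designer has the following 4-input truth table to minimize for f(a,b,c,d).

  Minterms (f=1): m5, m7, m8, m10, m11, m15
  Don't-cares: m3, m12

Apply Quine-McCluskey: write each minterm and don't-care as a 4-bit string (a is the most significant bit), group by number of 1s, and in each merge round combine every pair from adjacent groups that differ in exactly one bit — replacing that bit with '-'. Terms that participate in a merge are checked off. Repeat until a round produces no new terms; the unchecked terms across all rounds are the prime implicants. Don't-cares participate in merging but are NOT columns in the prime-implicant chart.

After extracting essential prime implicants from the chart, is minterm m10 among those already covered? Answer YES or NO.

Round 0: 0011✓ 0101✓ 0111✓ 1000✓ 1010✓ 1011✓ 1100✓ 1111✓
Round 1: -011✓ -111✓ 0-11✓ 01-1 1-00 1-11✓ 10-0 101-
Round 2: --11
PIs = {--11, 01-1, 1-00, 10-0, 101-}
Coverage chart:
  m5: 01-1 ←essential
  m7: --11,01-1
  m8: 1-00,10-0
  m10: 10-0,101-
  m11: --11,101-
  m15: --11 ←essential
Essential: --11, 01-1

NO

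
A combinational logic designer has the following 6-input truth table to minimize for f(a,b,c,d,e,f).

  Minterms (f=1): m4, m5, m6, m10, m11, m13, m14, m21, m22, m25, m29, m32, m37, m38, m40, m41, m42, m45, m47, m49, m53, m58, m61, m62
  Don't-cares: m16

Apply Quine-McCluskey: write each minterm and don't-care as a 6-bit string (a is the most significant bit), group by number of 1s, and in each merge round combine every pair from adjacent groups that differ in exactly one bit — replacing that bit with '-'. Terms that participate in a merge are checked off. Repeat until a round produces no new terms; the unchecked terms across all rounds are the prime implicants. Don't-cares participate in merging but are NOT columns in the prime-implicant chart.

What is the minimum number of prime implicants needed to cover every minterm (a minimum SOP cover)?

13

Round 0: 000100✓ 000101✓ 000110✓ 001010✓ 001011✓ 001101✓ 001110✓ 010000 010101✓ 010110✓ 011001✓ 011101✓ 100000✓ 100101✓ 100110✓ 101000✓ 101001✓ 101010✓ 101101✓ 101111✓ 110001✓ 110101✓ 111010✓ 111101✓ 111110✓
Round 1: -00101✓ -00110 -01010 -01101✓ -10101✓ -11101✓ 0-0101✓ 0-0110 0-1101✓ 00-101✓ 00-110 0001-0 00010- 001-10 00101- 01-101✓ 011-01 1-0101✓ 1-1010 1-1101✓ 10-000 10-101✓ 101-01 1010-0 10100- 1011-1 11-101✓ 110-01 111-10
Round 2: --0101✓ --1101✓ -0-101✓ -1-101✓ 0--101✓ 1--101✓
Round 3: ---101
PIs = {---101, -00110, -01010, 0-0110, 00-110, 0001-0, 00010-, 001-10, 00101-, 010000, 011-01, 1-1010, 10-000, 101-01, 1010-0, 10100-, 1011-1, 110-01, 111-10}
Coverage chart:
  m4: 0001-0,00010-
  m5: ---101,00010-
  m6: -00110,0-0110,00-110,0001-0
  m10: -01010,001-10,00101-
  m11: 00101- ←essential
  m13: ---101 ←essential
  m14: 00-110,001-10
  m21: ---101 ←essential
  m22: 0-0110 ←essential
  m25: 011-01 ←essential
  m29: ---101,011-01
  m32: 10-000 ←essential
  m37: ---101 ←essential
  m38: -00110 ←essential
  m40: 10-000,1010-0,10100-
  m41: 101-01,10100-
  m42: -01010,1-1010,1010-0
  m45: ---101,101-01,1011-1
  m47: 1011-1 ←essential
  m49: 110-01 ←essential
  m53: ---101,110-01
  m58: 1-1010,111-10
  m61: ---101 ←essential
  m62: 111-10 ←essential
Essential: ---101, -00110, 0-0110, 00101-, 011-01, 10-000, 1011-1, 110-01, 111-10
Petrick residual → -01010, 00-110, 0001-0, 101-01
Min cover (13 terms): de'f + b'c'def' + b'cd'ef' + a'c'def' + a'b'def' + a'b'c'df' + a'b'cd'e + a'bce'f + ab'd'e'f' + ab'ce'f + ab'cdf + abc'e'f + abcef'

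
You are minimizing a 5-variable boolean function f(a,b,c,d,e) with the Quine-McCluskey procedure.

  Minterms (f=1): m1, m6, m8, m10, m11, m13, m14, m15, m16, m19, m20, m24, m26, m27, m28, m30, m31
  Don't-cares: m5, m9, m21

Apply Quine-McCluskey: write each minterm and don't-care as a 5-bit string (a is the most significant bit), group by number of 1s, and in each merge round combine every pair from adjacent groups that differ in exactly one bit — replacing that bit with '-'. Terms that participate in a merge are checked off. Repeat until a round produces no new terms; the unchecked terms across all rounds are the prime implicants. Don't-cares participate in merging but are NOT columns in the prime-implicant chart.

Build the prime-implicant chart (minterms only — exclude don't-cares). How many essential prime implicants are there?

size-2^0 implicants → 00001(✓)  00101(✓)  00110(✓)  01000(✓)  01001(✓)  01010(✓)  01011(✓)  01101(✓)  01110(✓)  01111(✓)  10000(✓)  10011(✓)  10100(✓)  10101(✓)  11000(✓)  11010(✓)  11011(✓)  11100(✓)  11110(✓)  11111(✓)
size-2^1 implicants → -0101  -1000(✓)  -1010(✓)  -1011(✓)  -1110(✓)  -1111(✓)  0-001(✓)  0-101(✓)  0-110  00-01(✓)  01-01(✓)  01-10(✓)  01-11(✓)  010-0(✓)  010-1(✓)  0100-(✓)  0101-(✓)  011-1(✓)  0111-(✓)  1-000(✓)  1-011  1-100(✓)  10-00(✓)  1010-  11-00(✓)  11-10(✓)  11-11(✓)  110-0(✓)  1101-(✓)  111-0(✓)  1111-(✓)
size-2^2 implicants → -1-10(✓)  -1-11(✓)  -10-0  -101-(✓)  -111-(✓)  0--01  01--1  01-1-(✓)  010--  1--00  11--0  11-1-(✓)
size-2^3 implicants → -1-1-
Unchecked terms (primes): -0101, -1-1-, -10-0, 0--01, 0-110, 01--1, 010--, 1--00, 1-011, 1010-, 11--0
Minterm coverage:
  m1 ⊆ 0--01 [E]
  m6 ⊆ 0-110 [E]
  m8 ⊆ -10-0,010--
  m10 ⊆ -1-1-,-10-0,010--
  m11 ⊆ -1-1-,01--1,010--
  m13 ⊆ 0--01,01--1
  m14 ⊆ -1-1-,0-110
  m15 ⊆ -1-1-,01--1
  m16 ⊆ 1--00 [E]
  m19 ⊆ 1-011 [E]
  m20 ⊆ 1--00,1010-
  m24 ⊆ -10-0,1--00,11--0
  m26 ⊆ -1-1-,-10-0,11--0
  m27 ⊆ -1-1-,1-011
  m28 ⊆ 1--00,11--0
  m30 ⊆ -1-1-,11--0
  m31 ⊆ -1-1- [E]
E = {-1-1-, 0--01, 0-110, 1--00, 1-011}

5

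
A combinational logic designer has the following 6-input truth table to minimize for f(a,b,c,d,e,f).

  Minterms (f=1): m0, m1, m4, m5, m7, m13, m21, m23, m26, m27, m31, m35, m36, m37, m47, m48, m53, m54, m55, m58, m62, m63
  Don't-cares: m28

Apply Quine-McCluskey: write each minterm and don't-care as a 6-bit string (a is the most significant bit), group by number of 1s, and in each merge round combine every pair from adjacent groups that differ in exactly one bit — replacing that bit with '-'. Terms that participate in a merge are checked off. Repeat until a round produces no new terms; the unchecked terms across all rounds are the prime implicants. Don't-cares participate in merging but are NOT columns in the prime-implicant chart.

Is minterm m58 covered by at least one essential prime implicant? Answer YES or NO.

[col 0] 000000*, 000001*, 000100*, 000101*, 000111*, 001101*, 010101*, 010111*, 011010*, 011011*, 011100, 011111*, 100011, 100100*, 100101*, 101111*, 110000, 110101*, 110110*, 110111*, 111010*, 111110*, 111111*
[col 1] -00100*, -00101*, -10101*, -10111*, -11010, -11111*, 0-0101*, 0-0111*, 00-101, 000-00*, 000-01*, 00000-*, 0001-1*, 00010-*, 01-111*, 0101-1*, 011-11, 01101-, 1-0101*, 1-1111, 10010-*, 11-110*, 11-111*, 1101-1*, 11011-*, 111-10, 11111-*
[col 2] --0101, -0010-, -1-111, -101-1, 0-01-1, 000-0-, 11-11-
Prime implicants: --0101, -0010-, -1-111, -101-1, -11010, 0-01-1, 00-101, 000-0-, 011-11, 01101-, 011100, 1-1111, 100011, 11-11-, 110000, 111-10
PI chart (minterm → PIs covering it):
  0 | 000-0-  (sole → essential)
  1 | 000-0-  (sole → essential)
  4 | -0010-,000-0-
  5 | --0101,-0010-,0-01-1,00-101,000-0-
  7 | 0-01-1  (sole → essential)
  13 | 00-101  (sole → essential)
  21 | --0101,-101-1,0-01-1
  23 | -1-111,-101-1,0-01-1
  26 | -11010,01101-
  27 | 011-11,01101-
  31 | -1-111,011-11
  35 | 100011  (sole → essential)
  36 | -0010-  (sole → essential)
  37 | --0101,-0010-
  47 | 1-1111  (sole → essential)
  48 | 110000  (sole → essential)
  53 | --0101,-101-1
  54 | 11-11-  (sole → essential)
  55 | -1-111,-101-1,11-11-
  58 | -11010,111-10
  62 | 11-11-,111-10
  63 | -1-111,1-1111,11-11-
Essential prime implicants: -0010-, 0-01-1, 00-101, 000-0-, 1-1111, 100011, 11-11-, 110000

NO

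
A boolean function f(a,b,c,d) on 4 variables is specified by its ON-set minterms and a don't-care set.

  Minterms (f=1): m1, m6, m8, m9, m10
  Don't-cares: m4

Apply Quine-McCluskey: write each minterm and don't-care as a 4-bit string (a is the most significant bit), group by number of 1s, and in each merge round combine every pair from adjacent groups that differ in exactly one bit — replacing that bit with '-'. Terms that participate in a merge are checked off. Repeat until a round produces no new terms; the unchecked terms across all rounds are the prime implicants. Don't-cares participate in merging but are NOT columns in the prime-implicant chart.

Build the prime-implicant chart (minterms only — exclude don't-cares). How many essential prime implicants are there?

3

[col 0] 0001*, 0100*, 0110*, 1000*, 1001*, 1010*
[col 1] -001, 01-0, 10-0, 100-
Prime implicants: -001, 01-0, 10-0, 100-
PI chart (minterm → PIs covering it):
  1 | -001  (sole → essential)
  6 | 01-0  (sole → essential)
  8 | 10-0,100-
  9 | -001,100-
  10 | 10-0  (sole → essential)
Essential prime implicants: -001, 01-0, 10-0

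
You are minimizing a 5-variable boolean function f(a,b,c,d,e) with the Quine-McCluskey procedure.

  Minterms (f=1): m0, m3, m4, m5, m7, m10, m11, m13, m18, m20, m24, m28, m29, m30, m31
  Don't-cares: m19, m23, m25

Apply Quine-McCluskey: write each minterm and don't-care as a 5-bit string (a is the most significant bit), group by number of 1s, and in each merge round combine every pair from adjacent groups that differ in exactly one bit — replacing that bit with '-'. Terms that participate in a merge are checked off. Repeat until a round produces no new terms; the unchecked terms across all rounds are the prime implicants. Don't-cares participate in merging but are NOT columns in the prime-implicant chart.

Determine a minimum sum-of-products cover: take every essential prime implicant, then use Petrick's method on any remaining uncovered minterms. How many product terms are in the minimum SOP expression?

8

[col 0] 00000*, 00011*, 00100*, 00101*, 00111*, 01010*, 01011*, 01101*, 10010*, 10011*, 10100*, 10111*, 11000*, 11001*, 11100*, 11101*, 11110*, 11111*
[col 1] -0011*, -0100, -0111*, -1101, 0-011, 0-101, 00-00, 00-11*, 001-1, 0010-, 0101-, 1-100, 1-111, 10-11*, 1001-, 11-00*, 11-01*, 1100-*, 111-0*, 111-1*, 1110-*, 1111-*
[col 2] -0-11, 11-0-, 111--
Prime implicants: -0-11, -0100, -1101, 0-011, 0-101, 00-00, 001-1, 0010-, 0101-, 1-100, 1-111, 1001-, 11-0-, 111--
PI chart (minterm → PIs covering it):
  0 | 00-00  (sole → essential)
  3 | -0-11,0-011
  4 | -0100,00-00,0010-
  5 | 0-101,001-1,0010-
  7 | -0-11,001-1
  10 | 0101-  (sole → essential)
  11 | 0-011,0101-
  13 | -1101,0-101
  18 | 1001-  (sole → essential)
  20 | -0100,1-100
  24 | 11-0-  (sole → essential)
  28 | 1-100,11-0-,111--
  29 | -1101,11-0-,111--
  30 | 111--  (sole → essential)
  31 | 1-111,111--
Essential prime implicants: 00-00, 0101-, 1001-, 11-0-, 111--
Petrick residual → -0-11, -0100, 0-101
Minimum SOP uses 8 PIs: b'de + b'cd'e' + a'cd'e + a'b'd'e' + a'bc'd + ab'c'd + abd' + abc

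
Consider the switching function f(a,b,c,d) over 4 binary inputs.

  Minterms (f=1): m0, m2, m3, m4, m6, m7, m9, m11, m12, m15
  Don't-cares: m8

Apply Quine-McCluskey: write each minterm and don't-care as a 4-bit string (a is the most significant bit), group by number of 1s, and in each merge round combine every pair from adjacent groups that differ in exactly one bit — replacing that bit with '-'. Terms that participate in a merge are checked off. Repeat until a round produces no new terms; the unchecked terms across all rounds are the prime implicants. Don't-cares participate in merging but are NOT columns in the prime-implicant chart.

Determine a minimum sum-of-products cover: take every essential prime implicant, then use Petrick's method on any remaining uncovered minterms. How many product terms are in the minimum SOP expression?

4

Round 0: 0000✓ 0010✓ 0011✓ 0100✓ 0110✓ 0111✓ 1000✓ 1001✓ 1011✓ 1100✓ 1111✓
Round 1: -000✓ -011✓ -100✓ -111✓ 0-00✓ 0-10✓ 0-11✓ 00-0✓ 001-✓ 01-0✓ 011-✓ 1-00✓ 1-11✓ 10-1 100-
Round 2: --00 --11 0--0 0-1-
PIs = {--00, --11, 0--0, 0-1-, 10-1, 100-}
Coverage chart:
  m0: --00,0--0
  m2: 0--0,0-1-
  m3: --11,0-1-
  m4: --00,0--0
  m6: 0--0,0-1-
  m7: --11,0-1-
  m9: 10-1,100-
  m11: --11,10-1
  m12: --00 ←essential
  m15: --11 ←essential
Essential: --00, --11
Petrick residual → 0--0, 10-1
Min cover (4 terms): c'd' + cd + a'd' + ab'd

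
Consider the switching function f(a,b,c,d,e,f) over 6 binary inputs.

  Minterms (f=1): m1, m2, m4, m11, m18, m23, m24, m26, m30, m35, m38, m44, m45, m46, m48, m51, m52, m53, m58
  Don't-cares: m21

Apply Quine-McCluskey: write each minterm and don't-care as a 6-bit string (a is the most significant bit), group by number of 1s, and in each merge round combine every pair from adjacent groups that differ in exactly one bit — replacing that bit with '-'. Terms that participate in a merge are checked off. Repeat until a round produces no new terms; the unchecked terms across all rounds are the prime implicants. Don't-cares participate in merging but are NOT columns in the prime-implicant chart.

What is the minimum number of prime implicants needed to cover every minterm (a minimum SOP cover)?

size-2^0 implicants → 000001  000010(✓)  000100  001011  010010(✓)  010101(✓)  010111(✓)  011000(✓)  011010(✓)  011110(✓)  100011(✓)  100110(✓)  101100(✓)  101101(✓)  101110(✓)  110000(✓)  110011(✓)  110100(✓)  110101(✓)  111010(✓)
size-2^1 implicants → -10101  -11010  0-0010  01-010  0101-1  011-10  0110-0  1-0011  10-110  1011-0  10110-  110-00  11010-
Unchecked terms (primes): -10101, -11010, 0-0010, 000001, 000100, 001011, 01-010, 0101-1, 011-10, 0110-0, 1-0011, 10-110, 1011-0, 10110-, 110-00, 11010-
Minterm coverage:
  m1 ⊆ 000001 [E]
  m2 ⊆ 0-0010 [E]
  m4 ⊆ 000100 [E]
  m11 ⊆ 001011 [E]
  m18 ⊆ 0-0010,01-010
  m23 ⊆ 0101-1 [E]
  m24 ⊆ 0110-0 [E]
  m26 ⊆ -11010,01-010,011-10,0110-0
  m30 ⊆ 011-10 [E]
  m35 ⊆ 1-0011 [E]
  m38 ⊆ 10-110 [E]
  m44 ⊆ 1011-0,10110-
  m45 ⊆ 10110- [E]
  m46 ⊆ 10-110,1011-0
  m48 ⊆ 110-00 [E]
  m51 ⊆ 1-0011 [E]
  m52 ⊆ 110-00,11010-
  m53 ⊆ -10101,11010-
  m58 ⊆ -11010 [E]
E = {-11010, 0-0010, 000001, 000100, 001011, 0101-1, 011-10, 0110-0, 1-0011, 10-110, 10110-, 110-00}
Petrick residual → -10101
Cover = bc'de'f + bcd'ef' + a'c'd'ef' + a'b'c'd'e'f + a'b'c'de'f' + a'b'cd'ef + a'bc'df + a'bcef' + a'bcd'f' + ac'd'ef + ab'def' + ab'cde' + abc'e'f'  |cover|=13

13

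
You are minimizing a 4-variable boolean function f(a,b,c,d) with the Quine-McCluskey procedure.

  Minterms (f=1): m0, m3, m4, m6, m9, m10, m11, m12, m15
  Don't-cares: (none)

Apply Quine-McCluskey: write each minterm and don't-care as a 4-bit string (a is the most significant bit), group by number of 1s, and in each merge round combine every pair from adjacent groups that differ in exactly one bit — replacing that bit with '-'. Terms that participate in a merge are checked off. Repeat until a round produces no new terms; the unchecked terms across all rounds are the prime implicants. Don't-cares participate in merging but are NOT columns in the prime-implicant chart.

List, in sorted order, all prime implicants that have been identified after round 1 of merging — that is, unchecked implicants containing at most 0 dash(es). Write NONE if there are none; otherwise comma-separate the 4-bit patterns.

[col 0] 0000*, 0011*, 0100*, 0110*, 1001*, 1010*, 1011*, 1100*, 1111*
[col 1] -011, -100, 0-00, 01-0, 1-11, 10-1, 101-
Prime implicants: -011, -100, 0-00, 01-0, 1-11, 10-1, 101-

NONE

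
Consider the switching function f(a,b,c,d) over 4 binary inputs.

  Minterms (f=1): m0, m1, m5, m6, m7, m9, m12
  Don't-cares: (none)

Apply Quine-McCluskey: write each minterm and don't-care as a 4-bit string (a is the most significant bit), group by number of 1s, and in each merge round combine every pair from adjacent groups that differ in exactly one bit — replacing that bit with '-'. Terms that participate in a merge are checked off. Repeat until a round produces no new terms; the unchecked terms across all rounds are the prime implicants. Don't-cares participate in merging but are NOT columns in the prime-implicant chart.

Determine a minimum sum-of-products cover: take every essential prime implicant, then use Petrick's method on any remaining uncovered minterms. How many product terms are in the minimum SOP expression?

[col 0] 0000*, 0001*, 0101*, 0110*, 0111*, 1001*, 1100
[col 1] -001, 0-01, 000-, 01-1, 011-
Prime implicants: -001, 0-01, 000-, 01-1, 011-, 1100
PI chart (minterm → PIs covering it):
  0 | 000-  (sole → essential)
  1 | -001,0-01,000-
  5 | 0-01,01-1
  6 | 011-  (sole → essential)
  7 | 01-1,011-
  9 | -001  (sole → essential)
  12 | 1100  (sole → essential)
Essential prime implicants: -001, 000-, 011-, 1100
Petrick residual → 0-01
Minimum SOP uses 5 PIs: b'c'd + a'c'd + a'b'c' + a'bc + abc'd'

5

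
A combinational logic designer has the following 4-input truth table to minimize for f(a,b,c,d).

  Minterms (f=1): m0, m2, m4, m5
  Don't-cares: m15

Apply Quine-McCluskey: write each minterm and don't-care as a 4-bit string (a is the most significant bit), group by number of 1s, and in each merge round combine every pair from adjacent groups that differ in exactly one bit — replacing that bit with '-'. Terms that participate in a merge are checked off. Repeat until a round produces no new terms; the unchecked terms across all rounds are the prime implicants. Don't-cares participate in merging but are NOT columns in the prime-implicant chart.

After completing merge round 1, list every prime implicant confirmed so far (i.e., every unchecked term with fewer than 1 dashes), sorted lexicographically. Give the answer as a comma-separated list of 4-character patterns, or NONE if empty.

size-2^0 implicants → 0000(✓)  0010(✓)  0100(✓)  0101(✓)  1111
size-2^1 implicants → 0-00  00-0  010-
Unchecked terms (primes): 0-00, 00-0, 010-, 1111

1111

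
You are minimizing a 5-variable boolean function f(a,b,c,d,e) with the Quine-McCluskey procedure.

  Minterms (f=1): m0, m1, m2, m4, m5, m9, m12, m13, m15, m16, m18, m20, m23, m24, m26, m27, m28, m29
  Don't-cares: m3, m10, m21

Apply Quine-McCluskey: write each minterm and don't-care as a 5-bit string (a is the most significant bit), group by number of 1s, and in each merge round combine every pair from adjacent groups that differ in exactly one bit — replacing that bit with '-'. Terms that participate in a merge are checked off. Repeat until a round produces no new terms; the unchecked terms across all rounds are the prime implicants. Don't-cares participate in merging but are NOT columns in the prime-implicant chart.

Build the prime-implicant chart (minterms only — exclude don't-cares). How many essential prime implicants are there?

[col 0] 00000*, 00001*, 00010*, 00011*, 00100*, 00101*, 01001*, 01010*, 01100*, 01101*, 01111*, 10000*, 10010*, 10100*, 10101*, 10111*, 11000*, 11010*, 11011*, 11100*, 11101*
[col 1] -0000*, -0010*, -0100*, -0101*, -1010*, -1100*, -1101*, 0-001*, 0-010*, 0-100*, 0-101*, 00-00*, 00-01*, 000-0*, 000-1*, 0000-*, 0001-*, 0010-*, 01-01*, 011-1, 0110-*, 1-000*, 1-010*, 1-100*, 1-101*, 10-00*, 100-0*, 101-1, 1010-*, 11-00*, 110-0*, 1101-, 1110-*
[col 2] --010, --100*, --101*, -0-00, -00-0, -010-*, -110-*, 0--01, 0-10-*, 00-0-, 000--, 1--00, 1-0-0, 1-10-*
[col 3] --10-
Prime implicants: --010, --10-, -0-00, -00-0, 0--01, 00-0-, 000--, 011-1, 1--00, 1-0-0, 101-1, 1101-
PI chart (minterm → PIs covering it):
  0 | -0-00,-00-0,00-0-,000--
  1 | 0--01,00-0-,000--
  2 | --010,-00-0,000--
  4 | --10-,-0-00,00-0-
  5 | --10-,0--01,00-0-
  9 | 0--01  (sole → essential)
  12 | --10-  (sole → essential)
  13 | --10-,0--01,011-1
  15 | 011-1  (sole → essential)
  16 | -0-00,-00-0,1--00,1-0-0
  18 | --010,-00-0,1-0-0
  20 | --10-,-0-00,1--00
  23 | 101-1  (sole → essential)
  24 | 1--00,1-0-0
  26 | --010,1-0-0,1101-
  27 | 1101-  (sole → essential)
  28 | --10-,1--00
  29 | --10-  (sole → essential)
Essential prime implicants: --10-, 0--01, 011-1, 101-1, 1101-

5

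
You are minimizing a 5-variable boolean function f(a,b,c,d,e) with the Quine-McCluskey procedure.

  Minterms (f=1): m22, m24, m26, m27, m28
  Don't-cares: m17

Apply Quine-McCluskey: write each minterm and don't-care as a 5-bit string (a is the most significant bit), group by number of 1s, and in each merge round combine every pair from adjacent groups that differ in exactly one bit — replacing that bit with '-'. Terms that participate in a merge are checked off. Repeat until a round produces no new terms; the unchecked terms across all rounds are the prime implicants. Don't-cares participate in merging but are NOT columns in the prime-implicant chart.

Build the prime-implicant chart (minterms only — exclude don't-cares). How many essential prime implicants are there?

3

size-2^0 implicants → 10001  10110  11000(✓)  11010(✓)  11011(✓)  11100(✓)
size-2^1 implicants → 11-00  110-0  1101-
Unchecked terms (primes): 10001, 10110, 11-00, 110-0, 1101-
Minterm coverage:
  m22 ⊆ 10110 [E]
  m24 ⊆ 11-00,110-0
  m26 ⊆ 110-0,1101-
  m27 ⊆ 1101- [E]
  m28 ⊆ 11-00 [E]
E = {10110, 11-00, 1101-}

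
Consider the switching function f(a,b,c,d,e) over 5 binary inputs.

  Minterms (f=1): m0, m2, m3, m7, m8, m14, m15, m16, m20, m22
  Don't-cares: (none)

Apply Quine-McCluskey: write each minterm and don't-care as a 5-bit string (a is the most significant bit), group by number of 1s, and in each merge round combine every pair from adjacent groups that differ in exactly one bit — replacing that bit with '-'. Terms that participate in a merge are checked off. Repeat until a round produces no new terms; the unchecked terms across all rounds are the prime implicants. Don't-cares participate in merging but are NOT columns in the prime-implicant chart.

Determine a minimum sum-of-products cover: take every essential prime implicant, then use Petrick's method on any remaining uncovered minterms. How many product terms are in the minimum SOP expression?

Round 0: 00000✓ 00010✓ 00011✓ 00111✓ 01000✓ 01110✓ 01111✓ 10000✓ 10100✓ 10110✓
Round 1: -0000 0-000 0-111 00-11 000-0 0001- 0111- 10-00 101-0
PIs = {-0000, 0-000, 0-111, 00-11, 000-0, 0001-, 0111-, 10-00, 101-0}
Coverage chart:
  m0: -0000,0-000,000-0
  m2: 000-0,0001-
  m3: 00-11,0001-
  m7: 0-111,00-11
  m8: 0-000 ←essential
  m14: 0111- ←essential
  m15: 0-111,0111-
  m16: -0000,10-00
  m20: 10-00,101-0
  m22: 101-0 ←essential
Essential: 0-000, 0111-, 101-0
Petrick residual → -0000, 0-111, 0001-
Min cover (6 terms): b'c'd'e' + a'c'd'e' + a'cde + a'b'c'd + a'bcd + ab'ce'

6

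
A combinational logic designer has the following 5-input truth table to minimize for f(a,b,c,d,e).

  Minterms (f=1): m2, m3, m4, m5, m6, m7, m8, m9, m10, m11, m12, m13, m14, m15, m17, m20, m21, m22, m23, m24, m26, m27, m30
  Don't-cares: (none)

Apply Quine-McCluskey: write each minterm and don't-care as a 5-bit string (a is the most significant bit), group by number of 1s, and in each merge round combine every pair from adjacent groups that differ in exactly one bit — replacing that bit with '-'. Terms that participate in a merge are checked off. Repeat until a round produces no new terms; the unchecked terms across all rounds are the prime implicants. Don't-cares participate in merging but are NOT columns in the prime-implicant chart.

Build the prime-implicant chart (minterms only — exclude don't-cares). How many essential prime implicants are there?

6

Round 0: 00010✓ 00011✓ 00100✓ 00101✓ 00110✓ 00111✓ 01000✓ 01001✓ 01010✓ 01011✓ 01100✓ 01101✓ 01110✓ 01111✓ 10001✓ 10100✓ 10101✓ 10110✓ 10111✓ 11000✓ 11010✓ 11011✓ 11110✓
Round 1: -0100✓ -0101✓ -0110✓ -0111✓ -1000✓ -1010✓ -1011✓ -1110✓ 0-010✓ 0-011✓ 0-100✓ 0-101✓ 0-110✓ 0-111✓ 00-10✓ 00-11✓ 0001-✓ 001-0✓ 001-1✓ 0010-✓ 0011-✓ 01-00✓ 01-01✓ 01-10✓ 01-11✓ 010-0✓ 010-1✓ 0100-✓ 0101-✓ 011-0✓ 011-1✓ 0110-✓ 0111-✓ 1-110✓ 10-01 101-0✓ 101-1✓ 1010-✓ 1011-✓ 11-10✓ 110-0✓ 1101-✓
Round 2: --110 -01-0✓ -01-1✓ -010-✓ -011-✓ -1-10 -10-0 -101- 0--10✓ 0--11✓ 0-01-✓ 0-1-0✓ 0-1-1✓ 0-10-✓ 0-11-✓ 00-1-✓ 001--✓ 01--0✓ 01--1✓ 01-0-✓ 01-1-✓ 010--✓ 011--✓ 101--✓
Round 3: -01-- 0--1- 0-1-- 01---
PIs = {--110, -01--, -1-10, -10-0, -101-, 0--1-, 0-1--, 01---, 10-01}
Coverage chart:
  m2: 0--1- ←essential
  m3: 0--1- ←essential
  m4: -01--,0-1--
  m5: -01--,0-1--
  m6: --110,-01--,0--1-,0-1--
  m7: -01--,0--1-,0-1--
  m8: -10-0,01---
  m9: 01--- ←essential
  m10: -1-10,-10-0,-101-,0--1-,01---
  m11: -101-,0--1-,01---
  m12: 0-1--,01---
  m13: 0-1--,01---
  m14: --110,-1-10,0--1-,0-1--,01---
  m15: 0--1-,0-1--,01---
  m17: 10-01 ←essential
  m20: -01-- ←essential
  m21: -01--,10-01
  m22: --110,-01--
  m23: -01-- ←essential
  m24: -10-0 ←essential
  m26: -1-10,-10-0,-101-
  m27: -101- ←essential
  m30: --110,-1-10
Essential: -01--, -10-0, -101-, 0--1-, 01---, 10-01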